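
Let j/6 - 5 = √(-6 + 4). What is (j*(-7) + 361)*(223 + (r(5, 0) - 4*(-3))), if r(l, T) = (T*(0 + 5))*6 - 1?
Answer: 35334 - 9828*I*√2 ≈ 35334.0 - 13899.0*I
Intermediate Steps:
j = 30 + 6*I*√2 (j = 30 + 6*√(-6 + 4) = 30 + 6*√(-2) = 30 + 6*(I*√2) = 30 + 6*I*√2 ≈ 30.0 + 8.4853*I)
r(l, T) = -1 + 30*T (r(l, T) = (T*5)*6 - 1 = (5*T)*6 - 1 = 30*T - 1 = -1 + 30*T)
(j*(-7) + 361)*(223 + (r(5, 0) - 4*(-3))) = ((30 + 6*I*√2)*(-7) + 361)*(223 + ((-1 + 30*0) - 4*(-3))) = ((-210 - 42*I*√2) + 361)*(223 + ((-1 + 0) + 12)) = (151 - 42*I*√2)*(223 + (-1 + 12)) = (151 - 42*I*√2)*(223 + 11) = (151 - 42*I*√2)*234 = 35334 - 9828*I*√2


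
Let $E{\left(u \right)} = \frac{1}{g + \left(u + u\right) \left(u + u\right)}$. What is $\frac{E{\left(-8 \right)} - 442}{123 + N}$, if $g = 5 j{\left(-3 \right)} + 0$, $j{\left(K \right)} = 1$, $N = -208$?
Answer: $\frac{115361}{22185} \approx 5.2$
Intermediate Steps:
$g = 5$ ($g = 5 \cdot 1 + 0 = 5 + 0 = 5$)
$E{\left(u \right)} = \frac{1}{5 + 4 u^{2}}$ ($E{\left(u \right)} = \frac{1}{5 + \left(u + u\right) \left(u + u\right)} = \frac{1}{5 + 2 u 2 u} = \frac{1}{5 + 4 u^{2}}$)
$\frac{E{\left(-8 \right)} - 442}{123 + N} = \frac{\frac{1}{5 + 4 \left(-8\right)^{2}} - 442}{123 - 208} = \frac{\frac{1}{5 + 4 \cdot 64} - 442}{-85} = \left(\frac{1}{5 + 256} - 442\right) \left(- \frac{1}{85}\right) = \left(\frac{1}{261} - 442\right) \left(- \frac{1}{85}\right) = \left(- \frac{115361}{261}\right) \left(- \frac{1}{85}\right) = \frac{115361}{22185}$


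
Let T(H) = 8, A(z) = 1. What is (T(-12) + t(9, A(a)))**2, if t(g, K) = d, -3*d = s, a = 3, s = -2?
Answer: 676/9 ≈ 75.111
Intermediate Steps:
d = 2/3 (d = -1/3*(-2) = 2/3 ≈ 0.66667)
t(g, K) = 2/3
(T(-12) + t(9, A(a)))**2 = (8 + 2/3)**2 = (26/3)**2 = 676/9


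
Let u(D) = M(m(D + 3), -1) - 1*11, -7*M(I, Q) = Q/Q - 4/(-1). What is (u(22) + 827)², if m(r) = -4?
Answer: 32569849/49 ≈ 6.6469e+5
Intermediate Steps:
M(I, Q) = -5/7 (M(I, Q) = -(Q/Q - 4/(-1))/7 = -(1 - 4*(-1))/7 = -(1 + 4)/7 = -⅐*5 = -5/7)
u(D) = -82/7 (u(D) = -5/7 - 1*11 = -5/7 - 11 = -82/7)
(u(22) + 827)² = (-82/7 + 827)² = (5707/7)² = 32569849/49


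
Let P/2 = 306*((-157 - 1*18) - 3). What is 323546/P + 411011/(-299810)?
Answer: -35444055139/8165025540 ≈ -4.3410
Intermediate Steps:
P = -108936 (P = 2*(306*((-157 - 1*18) - 3)) = 2*(306*((-157 - 18) - 3)) = 2*(306*(-175 - 3)) = 2*(306*(-178)) = 2*(-54468) = -108936)
323546/P + 411011/(-299810) = 323546/(-108936) + 411011/(-299810) = 323546*(-1/108936) + 411011*(-1/299810) = -161773/54468 - 411011/299810 = -35444055139/8165025540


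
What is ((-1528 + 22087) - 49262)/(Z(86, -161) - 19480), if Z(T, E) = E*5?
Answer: 28703/20285 ≈ 1.4150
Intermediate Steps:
Z(T, E) = 5*E
((-1528 + 22087) - 49262)/(Z(86, -161) - 19480) = ((-1528 + 22087) - 49262)/(5*(-161) - 19480) = (20559 - 49262)/(-805 - 19480) = -28703/(-20285) = -28703*(-1/20285) = 28703/20285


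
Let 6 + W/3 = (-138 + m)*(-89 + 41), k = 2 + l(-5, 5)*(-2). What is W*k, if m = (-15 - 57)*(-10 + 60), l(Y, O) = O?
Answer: -4306032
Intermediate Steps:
m = -3600 (m = -72*50 = -3600)
k = -8 (k = 2 + 5*(-2) = 2 - 10 = -8)
W = 538254 (W = -18 + 3*((-138 - 3600)*(-89 + 41)) = -18 + 3*(-3738*(-48)) = -18 + 3*179424 = -18 + 538272 = 538254)
W*k = 538254*(-8) = -4306032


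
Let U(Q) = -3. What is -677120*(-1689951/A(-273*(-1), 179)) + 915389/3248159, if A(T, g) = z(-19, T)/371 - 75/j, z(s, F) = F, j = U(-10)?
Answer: 49248489248059262209/1107622219 ≈ 4.4463e+10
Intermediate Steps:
j = -3
A(T, g) = 25 + T/371 (A(T, g) = T/371 - 75/(-3) = T*(1/371) - 75*(-1/3) = T/371 + 25 = 25 + T/371)
-677120*(-1689951/A(-273*(-1), 179)) + 915389/3248159 = -677120*(-1689951/(25 + (-273*(-1))/371)) + 915389/3248159 = -677120*(-1689951/(25 + (1/371)*273)) + 915389*(1/3248159) = -677120*(-1689951/(25 + 39/53)) + 915389/3248159 = -677120/((1364/53)*(-1/1689951)) + 915389/3248159 = -677120/(-1364/89567403) + 915389/3248159 = -677120*(-89567403/1364) + 915389/3248159 = 15161969979840/341 + 915389/3248159 = 49248489248059262209/1107622219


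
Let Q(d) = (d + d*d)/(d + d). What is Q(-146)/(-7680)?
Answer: 29/3072 ≈ 0.0094401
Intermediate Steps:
Q(d) = (d + d**2)/(2*d) (Q(d) = (d + d**2)/((2*d)) = (d + d**2)*(1/(2*d)) = (d + d**2)/(2*d))
Q(-146)/(-7680) = (1/2 + (1/2)*(-146))/(-7680) = (1/2 - 73)*(-1/7680) = -145/2*(-1/7680) = 29/3072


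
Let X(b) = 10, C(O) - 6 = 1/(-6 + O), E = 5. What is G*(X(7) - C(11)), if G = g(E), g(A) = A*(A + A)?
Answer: 190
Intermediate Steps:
g(A) = 2*A**2 (g(A) = A*(2*A) = 2*A**2)
G = 50 (G = 2*5**2 = 2*25 = 50)
C(O) = 6 + 1/(-6 + O)
G*(X(7) - C(11)) = 50*(10 - (-35 + 6*11)/(-6 + 11)) = 50*(10 - (-35 + 66)/5) = 50*(10 - 31/5) = 50*(19/5) = 190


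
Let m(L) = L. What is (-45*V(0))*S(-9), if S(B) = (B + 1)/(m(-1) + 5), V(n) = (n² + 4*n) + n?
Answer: 0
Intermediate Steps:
V(n) = n² + 5*n
S(B) = ¼ + B/4 (S(B) = (B + 1)/(-1 + 5) = (1 + B)/4 = (1 + B)*(¼) = ¼ + B/4)
(-45*V(0))*S(-9) = (-0*(5 + 0))*(¼ + (¼)*(-9)) = (-0*5)*(¼ - 9/4) = -45*0*(-2) = 0*(-2) = 0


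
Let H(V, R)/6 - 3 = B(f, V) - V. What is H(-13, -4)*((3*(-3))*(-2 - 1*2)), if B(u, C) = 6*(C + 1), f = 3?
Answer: -12096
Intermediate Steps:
B(u, C) = 6 + 6*C (B(u, C) = 6*(1 + C) = 6 + 6*C)
H(V, R) = 54 + 30*V (H(V, R) = 18 + 6*((6 + 6*V) - V) = 18 + 6*(6 + 5*V) = 18 + (36 + 30*V) = 54 + 30*V)
H(-13, -4)*((3*(-3))*(-2 - 1*2)) = (54 + 30*(-13))*((3*(-3))*(-2 - 1*2)) = (54 - 390)*(-9*(-2 - 2)) = -(-3024)*(-4) = -336*36 = -12096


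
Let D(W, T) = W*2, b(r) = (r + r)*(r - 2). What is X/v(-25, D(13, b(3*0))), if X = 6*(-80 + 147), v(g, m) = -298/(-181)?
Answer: 36381/149 ≈ 244.17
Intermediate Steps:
b(r) = 2*r*(-2 + r) (b(r) = (2*r)*(-2 + r) = 2*r*(-2 + r))
D(W, T) = 2*W
v(g, m) = 298/181 (v(g, m) = -298*(-1/181) = 298/181)
X = 402 (X = 6*67 = 402)
X/v(-25, D(13, b(3*0))) = 402/(298/181) = 402*(181/298) = 36381/149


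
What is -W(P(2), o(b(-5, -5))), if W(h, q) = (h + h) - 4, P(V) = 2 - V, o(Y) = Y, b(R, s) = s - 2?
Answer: 4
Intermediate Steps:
b(R, s) = -2 + s
W(h, q) = -4 + 2*h (W(h, q) = 2*h - 4 = -4 + 2*h)
-W(P(2), o(b(-5, -5))) = -(-4 + 2*(2 - 1*2)) = -(-4 + 2*(2 - 2)) = -(-4 + 2*0) = -(-4 + 0) = -1*(-4) = 4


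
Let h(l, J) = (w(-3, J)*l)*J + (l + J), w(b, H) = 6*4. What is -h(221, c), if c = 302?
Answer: -1602331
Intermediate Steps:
w(b, H) = 24
h(l, J) = J + l + 24*J*l (h(l, J) = (24*l)*J + (l + J) = 24*J*l + (J + l) = J + l + 24*J*l)
-h(221, c) = -(302 + 221 + 24*302*221) = -(302 + 221 + 1601808) = -1*1602331 = -1602331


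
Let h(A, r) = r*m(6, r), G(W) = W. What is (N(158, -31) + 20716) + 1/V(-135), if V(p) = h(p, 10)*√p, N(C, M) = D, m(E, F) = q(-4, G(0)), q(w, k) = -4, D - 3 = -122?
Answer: 20597 + I*√15/1800 ≈ 20597.0 + 0.0021517*I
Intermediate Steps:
D = -119 (D = 3 - 122 = -119)
m(E, F) = -4
N(C, M) = -119
h(A, r) = -4*r (h(A, r) = r*(-4) = -4*r)
V(p) = -40*√p (V(p) = (-4*10)*√p = -40*√p)
(N(158, -31) + 20716) + 1/V(-135) = (-119 + 20716) + 1/(-120*I*√15) = 20597 + 1/(-120*I*√15) = 20597 + I*√15/1800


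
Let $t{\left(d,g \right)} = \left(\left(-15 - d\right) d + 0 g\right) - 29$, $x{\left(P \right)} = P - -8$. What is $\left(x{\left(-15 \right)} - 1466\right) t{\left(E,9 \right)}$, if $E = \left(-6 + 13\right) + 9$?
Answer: $773325$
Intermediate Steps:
$E = 16$ ($E = 7 + 9 = 16$)
$x{\left(P \right)} = 8 + P$ ($x{\left(P \right)} = P + 8 = 8 + P$)
$t{\left(d,g \right)} = -29 + d \left(-15 - d\right)$ ($t{\left(d,g \right)} = \left(d \left(-15 - d\right) + 0\right) - 29 = d \left(-15 - d\right) - 29 = -29 + d \left(-15 - d\right)$)
$\left(x{\left(-15 \right)} - 1466\right) t{\left(E,9 \right)} = \left(\left(8 - 15\right) - 1466\right) \left(-29 - 16^{2} - 240\right) = \left(-7 - 1466\right) \left(-29 - 256 - 240\right) = - 1473 \left(-29 - 256 - 240\right) = \left(-1473\right) \left(-525\right) = 773325$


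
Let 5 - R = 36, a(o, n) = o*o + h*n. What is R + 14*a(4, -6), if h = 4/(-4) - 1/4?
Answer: 298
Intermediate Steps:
h = -5/4 (h = 4*(-1/4) - 1*1/4 = -1 - 1/4 = -5/4 ≈ -1.2500)
a(o, n) = o**2 - 5*n/4 (a(o, n) = o*o - 5*n/4 = o**2 - 5*n/4)
R = -31 (R = 5 - 1*36 = 5 - 36 = -31)
R + 14*a(4, -6) = -31 + 14*(4**2 - 5/4*(-6)) = -31 + 14*(16 + 15/2) = -31 + 14*(47/2) = -31 + 329 = 298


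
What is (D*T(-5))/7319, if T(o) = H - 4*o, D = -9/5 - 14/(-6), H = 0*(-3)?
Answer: 32/21957 ≈ 0.0014574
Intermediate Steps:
H = 0
D = 8/15 (D = -9*⅕ - 14*(-⅙) = -9/5 + 7/3 = 8/15 ≈ 0.53333)
T(o) = -4*o (T(o) = 0 - 4*o = -4*o)
(D*T(-5))/7319 = (8*(-4*(-5))/15)/7319 = ((8/15)*20)*(1/7319) = (32/3)*(1/7319) = 32/21957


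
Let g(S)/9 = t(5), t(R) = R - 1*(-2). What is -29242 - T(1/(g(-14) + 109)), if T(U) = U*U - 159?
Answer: -860391473/29584 ≈ -29083.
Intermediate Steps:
t(R) = 2 + R (t(R) = R + 2 = 2 + R)
g(S) = 63 (g(S) = 9*(2 + 5) = 9*7 = 63)
T(U) = -159 + U² (T(U) = U² - 159 = -159 + U²)
-29242 - T(1/(g(-14) + 109)) = -29242 - (-159 + (1/(63 + 109))²) = -29242 - (-159 + (1/172)²) = -29242 - (-159 + 1/29584) = -29242 - 1*(-4703855/29584) = -29242 + 4703855/29584 = -860391473/29584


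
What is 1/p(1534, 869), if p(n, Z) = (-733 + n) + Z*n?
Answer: 1/1333847 ≈ 7.4971e-7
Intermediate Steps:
p(n, Z) = -733 + n + Z*n
1/p(1534, 869) = 1/(-733 + 1534 + 869*1534) = 1/(-733 + 1534 + 1333046) = 1/1333847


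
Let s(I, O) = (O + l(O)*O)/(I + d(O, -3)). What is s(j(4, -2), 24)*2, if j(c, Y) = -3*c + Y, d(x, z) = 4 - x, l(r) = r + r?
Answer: -1176/17 ≈ -69.177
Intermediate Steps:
l(r) = 2*r
j(c, Y) = Y - 3*c
s(I, O) = (O + 2*O**2)/(4 + I - O) (s(I, O) = (O + (2*O)*O)/(I + (4 - O)) = (O + 2*O**2)/(4 + I - O))
s(j(4, -2), 24)*2 = (24*(1 + 2*24)/(4 + (-2 - 3*4) - 1*24))*2 = (24*(1 + 48)/(4 + (-2 - 12) - 24))*2 = (24*49/(4 - 14 - 24))*2 = (24*49/(-34))*2 = (24*(-1/34)*49)*2 = -588/17*2 = -1176/17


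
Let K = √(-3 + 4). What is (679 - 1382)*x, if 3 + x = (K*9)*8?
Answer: -48507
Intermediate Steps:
K = 1 (K = √1 = 1)
x = 69 (x = -3 + (1*9)*8 = -3 + 9*8 = -3 + 72 = 69)
(679 - 1382)*x = (679 - 1382)*69 = -703*69 = -48507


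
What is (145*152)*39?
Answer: 859560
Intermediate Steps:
(145*152)*39 = 22040*39 = 859560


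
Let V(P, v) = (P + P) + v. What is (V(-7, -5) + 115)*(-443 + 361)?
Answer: -7872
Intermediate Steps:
V(P, v) = v + 2*P (V(P, v) = 2*P + v = v + 2*P)
(V(-7, -5) + 115)*(-443 + 361) = ((-5 + 2*(-7)) + 115)*(-443 + 361) = ((-5 - 14) + 115)*(-82) = (-19 + 115)*(-82) = 96*(-82) = -7872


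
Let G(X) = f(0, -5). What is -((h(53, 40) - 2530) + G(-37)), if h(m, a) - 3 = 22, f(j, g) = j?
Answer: 2505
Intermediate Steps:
G(X) = 0
h(m, a) = 25 (h(m, a) = 3 + 22 = 25)
-((h(53, 40) - 2530) + G(-37)) = -((25 - 2530) + 0) = -(-2505 + 0) = -1*(-2505) = 2505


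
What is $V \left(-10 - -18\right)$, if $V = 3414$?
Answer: $27312$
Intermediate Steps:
$V \left(-10 - -18\right) = 3414 \left(-10 - -18\right) = 3414 \left(-10 + 18\right) = 3414 \cdot 8 = 27312$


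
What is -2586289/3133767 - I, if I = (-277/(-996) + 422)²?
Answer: -184783538056856677/1036249001424 ≈ -1.7832e+5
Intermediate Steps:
I = 176895106921/992016 (I = (-277*(-1/996) + 422)² = (277/996 + 422)² = (420589/996)² = 176895106921/992016 ≈ 1.7832e+5)
-2586289/3133767 - I = -2586289/3133767 - 1*176895106921/992016 = -2586289*1/3133767 - 176895106921/992016 = -2586289/3133767 - 176895106921/992016 = -184783538056856677/1036249001424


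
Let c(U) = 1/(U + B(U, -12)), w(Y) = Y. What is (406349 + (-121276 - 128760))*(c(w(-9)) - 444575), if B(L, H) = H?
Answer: -1459350047788/21 ≈ -6.9493e+10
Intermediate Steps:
c(U) = 1/(-12 + U) (c(U) = 1/(U - 12) = 1/(-12 + U))
(406349 + (-121276 - 128760))*(c(w(-9)) - 444575) = (406349 + (-121276 - 128760))*(1/(-12 - 9) - 444575) = (406349 - 250036)*(1/(-21) - 444575) = 156313*(-1/21 - 444575) = 156313*(-9336076/21) = -1459350047788/21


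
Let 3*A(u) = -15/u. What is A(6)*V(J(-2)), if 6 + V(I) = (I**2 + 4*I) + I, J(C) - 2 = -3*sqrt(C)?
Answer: 25/3 + 45*I*sqrt(2)/2 ≈ 8.3333 + 31.82*I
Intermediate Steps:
J(C) = 2 - 3*sqrt(C)
A(u) = -5/u (A(u) = (-15/u)/3 = -5/u)
V(I) = -6 + I**2 + 5*I (V(I) = -6 + ((I**2 + 4*I) + I) = -6 + (I**2 + 5*I) = -6 + I**2 + 5*I)
A(6)*V(J(-2)) = (-5/6)*(-6 + (2 - 3*I*sqrt(2))**2 + 5*(2 - 3*I*sqrt(2))) = (-5*1/6)*(-6 + (2 - 3*I*sqrt(2))**2 + 5*(2 - 3*I*sqrt(2))) = -5*(-6 + (2 - 3*I*sqrt(2))**2 + 5*(2 - 3*I*sqrt(2)))/6 = -5*(-6 + (2 - 3*I*sqrt(2))**2 + (10 - 15*I*sqrt(2)))/6 = -5*(4 + (2 - 3*I*sqrt(2))**2 - 15*I*sqrt(2))/6 = -10/3 - 5*(2 - 3*I*sqrt(2))**2/6 + 25*I*sqrt(2)/2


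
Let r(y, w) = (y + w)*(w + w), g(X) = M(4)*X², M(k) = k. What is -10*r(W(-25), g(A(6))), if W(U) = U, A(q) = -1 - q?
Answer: -670320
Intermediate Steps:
g(X) = 4*X²
r(y, w) = 2*w*(w + y) (r(y, w) = (w + y)*(2*w) = 2*w*(w + y))
-10*r(W(-25), g(A(6))) = -20*4*(-1 - 1*6)²*(4*(-1 - 1*6)² - 25) = -20*4*(-1 - 6)²*(4*(-1 - 6)² - 25) = -20*4*(-7)²*(4*(-7)² - 25) = -20*4*49*(4*49 - 25) = -20*196*(196 - 25) = -20*196*171 = -10*67032 = -670320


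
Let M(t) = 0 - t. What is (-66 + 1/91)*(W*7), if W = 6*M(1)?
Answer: 36030/13 ≈ 2771.5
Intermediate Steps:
M(t) = -t
W = -6 (W = 6*(-1*1) = 6*(-1) = -6)
(-66 + 1/91)*(W*7) = (-66 + 1/91)*(-6*7) = (-66 + 1/91)*(-42) = -6005/91*(-42) = 36030/13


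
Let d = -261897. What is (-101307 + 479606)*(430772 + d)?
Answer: 63885243625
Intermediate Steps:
(-101307 + 479606)*(430772 + d) = (-101307 + 479606)*(430772 - 261897) = 378299*168875 = 63885243625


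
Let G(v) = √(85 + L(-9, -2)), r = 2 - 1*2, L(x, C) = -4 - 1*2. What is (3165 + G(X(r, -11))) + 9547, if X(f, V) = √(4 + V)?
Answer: 12712 + √79 ≈ 12721.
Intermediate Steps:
L(x, C) = -6 (L(x, C) = -4 - 2 = -6)
r = 0 (r = 2 - 2 = 0)
G(v) = √79 (G(v) = √(85 - 6) = √79)
(3165 + G(X(r, -11))) + 9547 = (3165 + √79) + 9547 = 12712 + √79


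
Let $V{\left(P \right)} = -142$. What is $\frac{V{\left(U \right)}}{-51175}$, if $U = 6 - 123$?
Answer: $\frac{142}{51175} \approx 0.0027748$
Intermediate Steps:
$U = -117$ ($U = 6 - 123 = -117$)
$\frac{V{\left(U \right)}}{-51175} = - \frac{142}{-51175} = \left(-142\right) \left(- \frac{1}{51175}\right) = \frac{142}{51175}$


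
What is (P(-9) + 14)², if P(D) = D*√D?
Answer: (14 - 27*I)² ≈ -533.0 - 756.0*I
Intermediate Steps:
P(D) = D^(3/2)
(P(-9) + 14)² = ((-9)^(3/2) + 14)² = (-27*I + 14)² = (14 - 27*I)²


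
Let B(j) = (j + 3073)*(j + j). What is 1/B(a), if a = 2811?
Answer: 1/33079848 ≈ 3.0230e-8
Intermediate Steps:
B(j) = 2*j*(3073 + j) (B(j) = (3073 + j)*(2*j) = 2*j*(3073 + j))
1/B(a) = 1/(2*2811*(3073 + 2811)) = 1/(2*2811*5884) = 1/33079848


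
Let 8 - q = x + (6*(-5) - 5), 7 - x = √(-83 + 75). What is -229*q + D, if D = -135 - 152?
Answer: -8531 - 458*I*√2 ≈ -8531.0 - 647.71*I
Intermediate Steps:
D = -287
x = 7 - 2*I*√2 (x = 7 - √(-83 + 75) = 7 - √(-8) = 7 - 2*I*√2 ≈ 7.0 - 2.8284*I)
q = 36 + 2*I*√2 (q = 8 - ((7 - 2*I*√2) + (6*(-5) - 5)) = 8 - ((7 - 2*I*√2) + (-30 - 5)) = 8 - ((7 - 2*I*√2) - 35) = 8 - (-28 - 2*I*√2) = 8 + (28 + 2*I*√2) = 36 + 2*I*√2 ≈ 36.0 + 2.8284*I)
-229*q + D = -229*(36 + 2*I*√2) - 287 = (-8244 - 458*I*√2) - 287 = -8531 - 458*I*√2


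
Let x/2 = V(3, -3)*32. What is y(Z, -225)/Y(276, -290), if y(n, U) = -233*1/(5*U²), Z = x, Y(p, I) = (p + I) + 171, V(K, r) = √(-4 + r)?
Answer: -233/39740625 ≈ -5.8630e-6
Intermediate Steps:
Y(p, I) = 171 + I + p (Y(p, I) = (I + p) + 171 = 171 + I + p)
x = 64*I*√7 (x = 2*(√(-4 - 3)*32) = 2*(√(-7)*32) = 2*((I*√7)*32) = 2*(32*I*√7) = 64*I*√7 ≈ 169.33*I)
Z = 64*I*√7 ≈ 169.33*I
y(n, U) = -233/(5*U²) (y(n, U) = -233*1/(5*U²) = -233/(5*U²))
y(Z, -225)/Y(276, -290) = (-233/5/(-225)²)/(171 - 290 + 276) = -233/5*1/50625/157 = -233/253125*1/157 = -233/39740625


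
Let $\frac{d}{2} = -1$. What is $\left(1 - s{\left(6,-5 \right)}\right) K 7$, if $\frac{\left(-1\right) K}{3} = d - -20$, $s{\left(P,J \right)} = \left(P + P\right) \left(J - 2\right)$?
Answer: $-32130$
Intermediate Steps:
$s{\left(P,J \right)} = 2 P \left(-2 + J\right)$
$d = -2$ ($d = 2 \left(-1\right) = -2$)
$K = -54$ ($K = - 3 \left(-2 - -20\right) = - 3 \left(-2 + 20\right) = \left(-3\right) 18 = -54$)
$\left(1 - s{\left(6,-5 \right)}\right) K 7 = \left(1 - 2 \cdot 6 \left(-2 - 5\right)\right) \left(-54\right) 7 = \left(1 - 2 \cdot 6 \left(-7\right)\right) \left(-54\right) 7 = \left(1 - -84\right) \left(-54\right) 7 = \left(1 + 84\right) \left(-54\right) 7 = 85 \left(-54\right) 7 = \left(-4590\right) 7 = -32130$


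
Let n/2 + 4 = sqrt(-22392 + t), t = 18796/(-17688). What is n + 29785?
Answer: 29777 + I*sqrt(437875827906)/2211 ≈ 29777.0 + 299.29*I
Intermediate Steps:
t = -4699/4422 (t = 18796*(-1/17688) = -4699/4422 ≈ -1.0626)
n = -8 + I*sqrt(437875827906)/2211 (n = -8 + 2*sqrt(-22392 - 4699/4422) = -8 + 2*sqrt(-99022123/4422) = -8 + 2*(I*sqrt(437875827906)/4422) = -8 + I*sqrt(437875827906)/2211 ≈ -8.0 + 299.29*I)
n + 29785 = (-8 + I*sqrt(437875827906)/2211) + 29785 = 29777 + I*sqrt(437875827906)/2211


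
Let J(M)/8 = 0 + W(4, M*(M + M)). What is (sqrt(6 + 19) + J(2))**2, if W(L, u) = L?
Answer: 1369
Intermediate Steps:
J(M) = 32 (J(M) = 8*(0 + 4) = 8*4 = 32)
(sqrt(6 + 19) + J(2))**2 = (sqrt(6 + 19) + 32)**2 = (sqrt(25) + 32)**2 = (5 + 32)**2 = 37**2 = 1369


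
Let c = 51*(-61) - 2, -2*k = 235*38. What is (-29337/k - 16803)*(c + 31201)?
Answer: -2106489277104/4465 ≈ -4.7178e+8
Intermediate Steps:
k = -4465 (k = -235*38/2 = -1/2*8930 = -4465)
c = -3113 (c = -3111 - 2 = -3113)
(-29337/k - 16803)*(c + 31201) = (-29337/(-4465) - 16803)*(-3113 + 31201) = (-29337*(-1/4465) - 16803)*28088 = (29337/4465 - 16803)*28088 = -74996058/4465*28088 = -2106489277104/4465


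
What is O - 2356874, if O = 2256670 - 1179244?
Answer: -1279448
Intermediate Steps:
O = 1077426
O - 2356874 = 1077426 - 2356874 = -1279448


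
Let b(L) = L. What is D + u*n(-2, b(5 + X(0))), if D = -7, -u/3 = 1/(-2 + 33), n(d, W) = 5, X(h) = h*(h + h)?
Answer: -232/31 ≈ -7.4839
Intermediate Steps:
X(h) = 2*h² (X(h) = h*(2*h) = 2*h²)
u = -3/31 (u = -3/(-2 + 33) = -3/31 ≈ -0.096774)
D + u*n(-2, b(5 + X(0))) = -7 - 3/31*5 = -7 - 15/31 = -232/31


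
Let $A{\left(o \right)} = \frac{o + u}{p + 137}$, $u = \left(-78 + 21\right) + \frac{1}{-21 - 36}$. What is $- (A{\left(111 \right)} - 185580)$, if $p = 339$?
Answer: $\frac{296185499}{1596} \approx 1.8558 \cdot 10^{5}$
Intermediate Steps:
$u = - \frac{3250}{57}$ ($u = -57 + \frac{1}{-57} = -57 - \frac{1}{57} = - \frac{3250}{57} \approx -57.018$)
$A{\left(o \right)} = - \frac{1625}{13566} + \frac{o}{476}$ ($A{\left(o \right)} = \frac{o - \frac{3250}{57}}{339 + 137} = \frac{- \frac{3250}{57} + o}{476} = \left(- \frac{3250}{57} + o\right) \frac{1}{476} = - \frac{1625}{13566} + \frac{o}{476}$)
$- (A{\left(111 \right)} - 185580) = - (\left(- \frac{1625}{13566} + \frac{1}{476} \cdot 111\right) - 185580) = - (\left(- \frac{1625}{13566} + \frac{111}{476}\right) - 185580) = - (\frac{181}{1596} - 185580) = \left(-1\right) \left(- \frac{296185499}{1596}\right) = \frac{296185499}{1596}$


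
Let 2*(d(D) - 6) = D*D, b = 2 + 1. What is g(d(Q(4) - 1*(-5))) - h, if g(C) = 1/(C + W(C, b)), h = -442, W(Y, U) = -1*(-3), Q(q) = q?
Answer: 43760/99 ≈ 442.02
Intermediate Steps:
b = 3
W(Y, U) = 3
d(D) = 6 + D²/2 (d(D) = 6 + (D*D)/2 = 6 + D²/2)
g(C) = 1/(3 + C) (g(C) = 1/(C + 3) = 1/(3 + C))
g(d(Q(4) - 1*(-5))) - h = 1/(3 + (6 + (4 - 1*(-5))²/2)) - 1*(-442) = 1/(3 + (6 + (4 + 5)²/2)) + 442 = 1/(3 + (6 + (½)*9²)) + 442 = 1/(3 + (6 + (½)*81)) + 442 = 1/(3 + (6 + 81/2)) + 442 = 1/(3 + 93/2) + 442 = 1/(99/2) + 442 = 2/99 + 442 = 43760/99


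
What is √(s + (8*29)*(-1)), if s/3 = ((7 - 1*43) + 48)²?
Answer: 10*√2 ≈ 14.142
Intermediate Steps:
s = 432 (s = 3*((7 - 1*43) + 48)² = 3*((7 - 43) + 48)² = 3*(-36 + 48)² = 3*12² = 3*144 = 432)
√(s + (8*29)*(-1)) = √(432 + (8*29)*(-1)) = √(432 + 232*(-1)) = √(432 - 232) = √200 = 10*√2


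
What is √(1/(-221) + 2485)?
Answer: 8*√1896401/221 ≈ 49.850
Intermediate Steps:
√(1/(-221) + 2485) = √(-1/221 + 2485) = √(549184/221) = 8*√1896401/221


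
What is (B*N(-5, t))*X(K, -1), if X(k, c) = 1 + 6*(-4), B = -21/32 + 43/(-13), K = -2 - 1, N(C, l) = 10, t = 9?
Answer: 189635/208 ≈ 911.71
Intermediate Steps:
K = -3
B = -1649/416 (B = -21*1/32 + 43*(-1/13) = -21/32 - 43/13 = -1649/416 ≈ -3.9639)
X(k, c) = -23 (X(k, c) = 1 - 24 = -23)
(B*N(-5, t))*X(K, -1) = -1649/416*10*(-23) = -8245/208*(-23) = 189635/208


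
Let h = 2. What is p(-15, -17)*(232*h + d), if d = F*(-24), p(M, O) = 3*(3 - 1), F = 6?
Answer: 1920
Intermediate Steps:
p(M, O) = 6 (p(M, O) = 3*2 = 6)
d = -144 (d = 6*(-24) = -144)
p(-15, -17)*(232*h + d) = 6*(232*2 - 144) = 6*(464 - 144) = 6*320 = 1920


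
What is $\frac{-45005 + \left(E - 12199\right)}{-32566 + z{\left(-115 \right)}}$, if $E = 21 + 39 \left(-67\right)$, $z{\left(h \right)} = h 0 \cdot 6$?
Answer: $\frac{29898}{16283} \approx 1.8361$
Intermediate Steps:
$z{\left(h \right)} = 0$ ($z{\left(h \right)} = 0 \cdot 6 = 0$)
$E = -2592$ ($E = 21 - 2613 = -2592$)
$\frac{-45005 + \left(E - 12199\right)}{-32566 + z{\left(-115 \right)}} = \frac{-45005 - 14791}{-32566 + 0} = \frac{-45005 - 14791}{-32566} = \left(-45005 - 14791\right) \left(- \frac{1}{32566}\right) = \left(-59796\right) \left(- \frac{1}{32566}\right) = \frac{29898}{16283}$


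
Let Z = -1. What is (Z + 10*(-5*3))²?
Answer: 22801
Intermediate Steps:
(Z + 10*(-5*3))² = (-1 + 10*(-5*3))² = (-1 + 10*(-15))² = (-1 - 150)² = (-151)² = 22801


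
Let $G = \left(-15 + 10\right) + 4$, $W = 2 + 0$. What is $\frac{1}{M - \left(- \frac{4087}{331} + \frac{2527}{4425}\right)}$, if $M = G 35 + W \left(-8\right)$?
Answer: $- \frac{1464675}{57449887} \approx -0.025495$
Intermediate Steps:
$W = 2$
$G = -1$ ($G = -5 + 4 = -1$)
$M = -51$ ($M = \left(-1\right) 35 + 2 \left(-8\right) = -35 - 16 = -51$)
$\frac{1}{M - \left(- \frac{4087}{331} + \frac{2527}{4425}\right)} = \frac{1}{-51 - \left(- \frac{4087}{331} + \frac{2527}{4425}\right)} = \frac{1}{-51 - - \frac{17248538}{1464675}} = \frac{1}{-51 + \left(\frac{4087}{331} - \frac{2527}{4425}\right)} = \frac{1}{-51 + \frac{17248538}{1464675}} = \frac{1}{- \frac{57449887}{1464675}} = - \frac{1464675}{57449887}$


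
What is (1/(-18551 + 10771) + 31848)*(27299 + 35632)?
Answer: 15592882013709/7780 ≈ 2.0042e+9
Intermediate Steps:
(1/(-18551 + 10771) + 31848)*(27299 + 35632) = (1/(-7780) + 31848)*62931 = (-1/7780 + 31848)*62931 = (247777439/7780)*62931 = 15592882013709/7780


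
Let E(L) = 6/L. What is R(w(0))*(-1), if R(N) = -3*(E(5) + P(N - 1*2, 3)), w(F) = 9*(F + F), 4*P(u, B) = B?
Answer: 117/20 ≈ 5.8500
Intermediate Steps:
P(u, B) = B/4
w(F) = 18*F (w(F) = 9*(2*F) = 18*F)
R(N) = -117/20 (R(N) = -3*(6/5 + (¼)*3) = -3*(6*(⅕) + ¾) = -3*(6/5 + ¾) = -3*39/20 = -117/20)
R(w(0))*(-1) = -117/20*(-1) = 117/20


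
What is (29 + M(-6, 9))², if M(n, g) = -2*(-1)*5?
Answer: 1521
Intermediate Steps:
M(n, g) = 10 (M(n, g) = 2*5 = 10)
(29 + M(-6, 9))² = (29 + 10)² = 39² = 1521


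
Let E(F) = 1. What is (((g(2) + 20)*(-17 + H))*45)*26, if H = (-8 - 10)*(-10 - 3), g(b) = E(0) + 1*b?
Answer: 5839470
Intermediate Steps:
g(b) = 1 + b (g(b) = 1 + 1*b = 1 + b)
H = 234 (H = -18*(-13) = 234)
(((g(2) + 20)*(-17 + H))*45)*26 = ((((1 + 2) + 20)*(-17 + 234))*45)*26 = (((3 + 20)*217)*45)*26 = ((23*217)*45)*26 = (4991*45)*26 = 224595*26 = 5839470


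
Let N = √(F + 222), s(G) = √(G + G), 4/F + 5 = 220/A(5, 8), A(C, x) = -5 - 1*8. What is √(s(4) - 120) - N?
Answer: -√18017130/285 + I*√(120 - 2*√2) ≈ -14.894 + 10.825*I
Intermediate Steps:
A(C, x) = -13 (A(C, x) = -5 - 8 = -13)
F = -52/285 (F = 4/(-5 + 220/(-13)) = 4/(-5 + 220*(-1/13)) = 4/(-5 - 220/13) = 4/(-285/13) = 4*(-13/285) = -52/285 ≈ -0.18246)
s(G) = √2*√G (s(G) = √(2*G) = √2*√G)
N = √18017130/285 (N = √(-52/285 + 222) = √(63218/285) = √18017130/285 ≈ 14.894)
√(s(4) - 120) - N = √(√2*√4 - 120) - √18017130/285 = √(√2*2 - 120) - √18017130/285 = √(2*√2 - 120) - √18017130/285 = √(-120 + 2*√2) - √18017130/285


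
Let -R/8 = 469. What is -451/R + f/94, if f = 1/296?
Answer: 1569047/13049456 ≈ 0.12024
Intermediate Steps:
R = -3752 (R = -8*469 = -3752)
f = 1/296 ≈ 0.0033784
-451/R + f/94 = -451/(-3752) + (1/296)/94 = -451*(-1/3752) + (1/296)*(1/94) = 451/3752 + 1/27824 = 1569047/13049456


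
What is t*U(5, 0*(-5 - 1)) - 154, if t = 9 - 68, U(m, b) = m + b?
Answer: -449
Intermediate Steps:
U(m, b) = b + m
t = -59
t*U(5, 0*(-5 - 1)) - 154 = -59*(0*(-5 - 1) + 5) - 154 = -59*(0*(-6) + 5) - 154 = -59*(0 + 5) - 154 = -59*5 - 154 = -295 - 154 = -449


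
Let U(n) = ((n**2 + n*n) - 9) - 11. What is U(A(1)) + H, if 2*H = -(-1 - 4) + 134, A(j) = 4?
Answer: 163/2 ≈ 81.500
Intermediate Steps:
U(n) = -20 + 2*n**2 (U(n) = ((n**2 + n**2) - 9) - 11 = (2*n**2 - 9) - 11 = (-9 + 2*n**2) - 11 = -20 + 2*n**2)
H = 139/2 (H = (-(-1 - 4) + 134)/2 = (-1*(-5) + 134)/2 = (5 + 134)/2 = (1/2)*139 = 139/2 ≈ 69.500)
U(A(1)) + H = (-20 + 2*4**2) + 139/2 = (-20 + 2*16) + 139/2 = (-20 + 32) + 139/2 = 12 + 139/2 = 163/2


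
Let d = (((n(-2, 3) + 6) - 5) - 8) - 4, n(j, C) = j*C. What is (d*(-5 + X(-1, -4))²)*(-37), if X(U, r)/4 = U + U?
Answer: 106301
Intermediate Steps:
X(U, r) = 8*U (X(U, r) = 4*(U + U) = 4*(2*U) = 8*U)
n(j, C) = C*j
d = -17 (d = (((3*(-2) + 6) - 5) - 8) - 4 = (((-6 + 6) - 5) - 8) - 4 = ((0 - 5) - 8) - 4 = (-5 - 8) - 4 = -13 - 4 = -17)
(d*(-5 + X(-1, -4))²)*(-37) = -17*(-5 + 8*(-1))²*(-37) = -17*(-5 - 8)²*(-37) = -17*(-13)²*(-37) = -17*169*(-37) = -2873*(-37) = 106301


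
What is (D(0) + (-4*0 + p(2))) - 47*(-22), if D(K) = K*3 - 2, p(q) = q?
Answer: 1034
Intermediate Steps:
D(K) = -2 + 3*K (D(K) = 3*K - 2 = -2 + 3*K)
(D(0) + (-4*0 + p(2))) - 47*(-22) = ((-2 + 3*0) + (-4*0 + 2)) - 47*(-22) = ((-2 + 0) + (0 + 2)) + 1034 = (-2 + 2) + 1034 = 0 + 1034 = 1034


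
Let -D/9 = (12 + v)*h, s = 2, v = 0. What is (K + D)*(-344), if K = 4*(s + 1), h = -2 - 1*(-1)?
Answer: -41280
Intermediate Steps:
h = -1 (h = -2 + 1 = -1)
D = 108 (D = -9*(12 + 0)*(-1) = -108*(-1) = -9*(-12) = 108)
K = 12 (K = 4*(2 + 1) = 4*3 = 12)
(K + D)*(-344) = (12 + 108)*(-344) = 120*(-344) = -41280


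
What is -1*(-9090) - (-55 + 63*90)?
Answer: 3475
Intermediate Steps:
-1*(-9090) - (-55 + 63*90) = 9090 - (-55 + 5670) = 9090 - 1*5615 = 9090 - 5615 = 3475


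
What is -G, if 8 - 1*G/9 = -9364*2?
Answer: -168624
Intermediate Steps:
G = 168624 (G = 72 - (-84276)*2 = 72 - 9*(-18728) = 72 + 168552 = 168624)
-G = -1*168624 = -168624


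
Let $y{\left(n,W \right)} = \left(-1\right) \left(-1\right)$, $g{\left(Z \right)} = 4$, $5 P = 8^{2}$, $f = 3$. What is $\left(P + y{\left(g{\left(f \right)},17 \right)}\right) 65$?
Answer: $897$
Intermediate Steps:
$P = \frac{64}{5}$ ($P = \frac{8^{2}}{5} = \frac{1}{5} \cdot 64 = \frac{64}{5} \approx 12.8$)
$y{\left(n,W \right)} = 1$
$\left(P + y{\left(g{\left(f \right)},17 \right)}\right) 65 = \left(\frac{64}{5} + 1\right) 65 = \frac{69}{5} \cdot 65 = 897$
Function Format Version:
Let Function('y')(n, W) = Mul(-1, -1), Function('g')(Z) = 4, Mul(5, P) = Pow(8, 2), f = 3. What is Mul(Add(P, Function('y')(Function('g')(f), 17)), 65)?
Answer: 897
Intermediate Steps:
P = Rational(64, 5) (P = Mul(Rational(1, 5), Pow(8, 2)) = Mul(Rational(1, 5), 64) = Rational(64, 5) ≈ 12.800)
Function('y')(n, W) = 1
Mul(Add(P, Function('y')(Function('g')(f), 17)), 65) = Mul(Add(Rational(64, 5), 1), 65) = Mul(Rational(69, 5), 65) = 897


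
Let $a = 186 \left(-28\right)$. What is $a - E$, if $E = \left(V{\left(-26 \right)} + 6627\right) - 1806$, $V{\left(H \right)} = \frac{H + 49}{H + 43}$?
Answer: $- \frac{170516}{17} \approx -10030.0$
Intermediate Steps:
$V{\left(H \right)} = \frac{49 + H}{43 + H}$
$a = -5208$
$E = \frac{81980}{17}$ ($E = \left(\frac{49 - 26}{43 - 26} + 6627\right) - 1806 = \left(\frac{1}{17} \cdot 23 + 6627\right) - 1806 = \left(\frac{23}{17} + 6627\right) - 1806 = \frac{112682}{17} - 1806 = \frac{81980}{17} \approx 4822.4$)
$a - E = -5208 - \frac{81980}{17} = - \frac{170516}{17}$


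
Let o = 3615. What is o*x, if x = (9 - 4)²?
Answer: 90375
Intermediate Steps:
x = 25 (x = 5² = 25)
o*x = 3615*25 = 90375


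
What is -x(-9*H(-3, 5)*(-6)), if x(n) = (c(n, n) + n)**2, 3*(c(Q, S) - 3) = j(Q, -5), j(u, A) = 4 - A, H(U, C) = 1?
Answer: -3600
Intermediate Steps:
c(Q, S) = 6 (c(Q, S) = 3 + (4 - 1*(-5))/3 = 3 + (4 + 5)/3 = 3 + (1/3)*9 = 3 + 3 = 6)
x(n) = (6 + n)**2
-x(-9*H(-3, 5)*(-6)) = -(6 - 9*1*(-6))**2 = -(6 - 9*(-6))**2 = -(6 + 54)**2 = -1*60**2 = -1*3600 = -3600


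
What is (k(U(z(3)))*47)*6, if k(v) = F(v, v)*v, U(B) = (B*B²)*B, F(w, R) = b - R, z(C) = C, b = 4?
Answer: -1758834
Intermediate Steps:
F(w, R) = 4 - R
U(B) = B⁴ (U(B) = B³*B = B⁴)
k(v) = v*(4 - v) (k(v) = (4 - v)*v = v*(4 - v))
(k(U(z(3)))*47)*6 = ((3⁴*(4 - 1*3⁴))*47)*6 = ((81*(4 - 1*81))*47)*6 = ((81*(4 - 81))*47)*6 = ((81*(-77))*47)*6 = -6237*47*6 = -293139*6 = -1758834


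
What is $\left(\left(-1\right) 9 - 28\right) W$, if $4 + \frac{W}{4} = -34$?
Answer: $5624$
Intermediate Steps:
$W = -152$ ($W = -16 + 4 \left(-34\right) = -16 - 136 = -152$)
$\left(\left(-1\right) 9 - 28\right) W = \left(\left(-1\right) 9 - 28\right) \left(-152\right) = \left(-9 - 28\right) \left(-152\right) = \left(-37\right) \left(-152\right) = 5624$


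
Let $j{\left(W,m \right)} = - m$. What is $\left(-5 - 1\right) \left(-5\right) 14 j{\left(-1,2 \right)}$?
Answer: $-840$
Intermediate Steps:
$\left(-5 - 1\right) \left(-5\right) 14 j{\left(-1,2 \right)} = \left(-5 - 1\right) \left(-5\right) 14 \left(\left(-1\right) 2\right) = \left(-6\right) \left(-5\right) 14 \left(-2\right) = 30 \cdot 14 \left(-2\right) = 420 \left(-2\right) = -840$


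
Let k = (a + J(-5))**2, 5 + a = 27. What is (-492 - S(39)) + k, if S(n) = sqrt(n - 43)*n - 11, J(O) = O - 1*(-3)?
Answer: -81 - 78*I ≈ -81.0 - 78.0*I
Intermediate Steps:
J(O) = 3 + O (J(O) = O + 3 = 3 + O)
S(n) = -11 + n*sqrt(-43 + n) (S(n) = sqrt(-43 + n)*n - 11 = n*sqrt(-43 + n) - 11 = -11 + n*sqrt(-43 + n))
a = 22 (a = -5 + 27 = 22)
k = 400 (k = (22 + (3 - 5))**2 = (22 - 2)**2 = 20**2 = 400)
(-492 - S(39)) + k = (-492 - (-11 + 39*sqrt(-43 + 39))) + 400 = (-492 - (-11 + 39*sqrt(-4))) + 400 = (-492 - (-11 + 39*(2*I))) + 400 = (-492 - (-11 + 78*I)) + 400 = (-492 + (11 - 78*I)) + 400 = (-481 - 78*I) + 400 = -81 - 78*I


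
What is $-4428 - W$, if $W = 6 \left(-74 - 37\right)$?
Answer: $-3762$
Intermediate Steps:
$W = -666$ ($W = 6 \left(-111\right) = -666$)
$-4428 - W = -4428 - -666 = -4428 + 666 = -3762$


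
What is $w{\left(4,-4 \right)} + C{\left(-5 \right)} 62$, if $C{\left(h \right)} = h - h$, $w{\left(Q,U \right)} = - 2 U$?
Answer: $8$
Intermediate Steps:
$C{\left(h \right)} = 0$
$w{\left(4,-4 \right)} + C{\left(-5 \right)} 62 = \left(-2\right) \left(-4\right) + 0 \cdot 62 = 8 + 0 = 8$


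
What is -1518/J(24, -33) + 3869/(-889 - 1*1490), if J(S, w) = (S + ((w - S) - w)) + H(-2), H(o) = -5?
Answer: 3591977/11895 ≈ 301.97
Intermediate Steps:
J(S, w) = -5 (J(S, w) = (S + ((w - S) - w)) - 5 = (S - S) - 5 = 0 - 5 = -5)
-1518/J(24, -33) + 3869/(-889 - 1*1490) = -1518/(-5) + 3869/(-889 - 1*1490) = -1518*(-⅕) + 3869/(-889 - 1490) = 1518/5 + 3869/(-2379) = 1518/5 + 3869*(-1/2379) = 1518/5 - 3869/2379 = 3591977/11895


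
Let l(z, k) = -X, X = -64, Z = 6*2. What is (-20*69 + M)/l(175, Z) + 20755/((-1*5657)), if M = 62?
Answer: -4392123/181024 ≈ -24.263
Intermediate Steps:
Z = 12
l(z, k) = 64 (l(z, k) = -1*(-64) = 64)
(-20*69 + M)/l(175, Z) + 20755/((-1*5657)) = (-20*69 + 62)/64 + 20755/((-1*5657)) = (-1380 + 62)*(1/64) + 20755/(-5657) = -1318*1/64 + 20755*(-1/5657) = -659/32 - 20755/5657 = -4392123/181024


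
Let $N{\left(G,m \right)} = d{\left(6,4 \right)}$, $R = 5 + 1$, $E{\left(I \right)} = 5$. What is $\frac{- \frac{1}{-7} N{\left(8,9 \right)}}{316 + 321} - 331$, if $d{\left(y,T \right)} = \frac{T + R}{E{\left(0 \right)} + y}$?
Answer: $- \frac{16235209}{49049} \approx -331.0$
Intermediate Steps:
$R = 6$
$d{\left(y,T \right)} = \frac{6 + T}{5 + y}$ ($d{\left(y,T \right)} = \frac{T + 6}{5 + y} = \frac{6 + T}{5 + y}$)
$N{\left(G,m \right)} = \frac{10}{11}$ ($N{\left(G,m \right)} = \frac{6 + 4}{5 + 6} = \frac{1}{11} \cdot 10 = \frac{10}{11}$)
$\frac{- \frac{1}{-7} N{\left(8,9 \right)}}{316 + 321} - 331 = \frac{- \frac{1}{-7} \cdot \frac{10}{11}}{316 + 321} - 331 = \frac{\left(-1\right) \left(- \frac{1}{7}\right) \frac{10}{11}}{637} - 331 = \frac{1}{7} \cdot \frac{10}{11} \cdot \frac{1}{637} - 331 = \frac{10}{77} \cdot \frac{1}{637} - 331 = \frac{10}{49049} - 331 = - \frac{16235209}{49049}$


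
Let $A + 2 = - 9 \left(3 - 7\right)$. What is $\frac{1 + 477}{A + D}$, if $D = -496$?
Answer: $- \frac{239}{231} \approx -1.0346$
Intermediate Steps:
$A = 34$ ($A = -2 - 9 \left(3 - 7\right) = -2 - -36 = -2 + 36 = 34$)
$\frac{1 + 477}{A + D} = \frac{1 + 477}{34 - 496} = \frac{478}{-462} = 478 \left(- \frac{1}{462}\right) = - \frac{239}{231}$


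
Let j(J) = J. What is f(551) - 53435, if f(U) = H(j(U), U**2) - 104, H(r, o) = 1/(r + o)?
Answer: -16283993927/304152 ≈ -53539.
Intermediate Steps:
H(r, o) = 1/(o + r)
f(U) = -104 + 1/(U + U**2) (f(U) = 1/(U**2 + U) - 104 = 1/(U + U**2) - 104 = -104 + 1/(U + U**2))
f(551) - 53435 = (-104 + 1/(551 + 551**2)) - 53435 = (-104 + 1/(551 + 303601)) - 53435 = (-104 + 1/304152) - 53435 = -31631807/304152 - 53435 = -16283993927/304152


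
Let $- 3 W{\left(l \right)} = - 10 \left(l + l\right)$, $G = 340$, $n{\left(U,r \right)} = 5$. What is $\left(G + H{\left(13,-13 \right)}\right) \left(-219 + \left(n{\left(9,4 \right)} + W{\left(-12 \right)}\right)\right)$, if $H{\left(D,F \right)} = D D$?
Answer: $-149646$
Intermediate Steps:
$H{\left(D,F \right)} = D^{2}$
$W{\left(l \right)} = \frac{20 l}{3}$ ($W{\left(l \right)} = - \frac{\left(-10\right) \left(l + l\right)}{3} = - \frac{\left(-10\right) 2 l}{3} = - \frac{\left(-20\right) l}{3} = \frac{20 l}{3}$)
$\left(G + H{\left(13,-13 \right)}\right) \left(-219 + \left(n{\left(9,4 \right)} + W{\left(-12 \right)}\right)\right) = \left(340 + 13^{2}\right) \left(-219 + \left(5 + \frac{20}{3} \left(-12\right)\right)\right) = \left(340 + 169\right) \left(-219 + \left(5 - 80\right)\right) = 509 \left(-219 - 75\right) = 509 \left(-294\right) = -149646$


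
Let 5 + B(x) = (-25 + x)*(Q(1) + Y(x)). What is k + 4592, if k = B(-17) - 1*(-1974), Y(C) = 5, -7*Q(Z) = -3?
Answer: 6333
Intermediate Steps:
Q(Z) = 3/7 (Q(Z) = -⅐*(-3) = 3/7)
B(x) = -985/7 + 38*x/7 (B(x) = -5 + (-25 + x)*(3/7 + 5) = -5 + (-25 + x)*(38/7) = -5 + (-950/7 + 38*x/7) = -985/7 + 38*x/7)
k = 1741 (k = (-985/7 + (38/7)*(-17)) - 1*(-1974) = (-985/7 - 646/7) + 1974 = -233 + 1974 = 1741)
k + 4592 = 1741 + 4592 = 6333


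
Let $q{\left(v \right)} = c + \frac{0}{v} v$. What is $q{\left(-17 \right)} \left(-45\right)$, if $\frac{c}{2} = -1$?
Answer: $90$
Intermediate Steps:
$c = -2$ ($c = 2 \left(-1\right) = -2$)
$q{\left(v \right)} = -2$ ($q{\left(v \right)} = -2 + \frac{0}{v} v = -2 + 0 v = -2 + 0 = -2$)
$q{\left(-17 \right)} \left(-45\right) = \left(-2\right) \left(-45\right) = 90$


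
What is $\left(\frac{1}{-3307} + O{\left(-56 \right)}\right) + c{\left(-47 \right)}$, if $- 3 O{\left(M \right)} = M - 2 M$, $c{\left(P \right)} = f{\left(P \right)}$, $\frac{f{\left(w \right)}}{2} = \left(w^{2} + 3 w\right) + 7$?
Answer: $\frac{40986955}{9921} \approx 4131.3$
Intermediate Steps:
$f{\left(w \right)} = 14 + 2 w^{2} + 6 w$ ($f{\left(w \right)} = 2 \left(\left(w^{2} + 3 w\right) + 7\right) = 2 \left(7 + w^{2} + 3 w\right) = 14 + 2 w^{2} + 6 w$)
$c{\left(P \right)} = 14 + 2 P^{2} + 6 P$
$O{\left(M \right)} = \frac{M}{3}$ ($O{\left(M \right)} = - \frac{M - 2 M}{3} = - \frac{\left(-1\right) M}{3} = \frac{M}{3}$)
$\left(\frac{1}{-3307} + O{\left(-56 \right)}\right) + c{\left(-47 \right)} = \left(\frac{1}{-3307} + \frac{1}{3} \left(-56\right)\right) + \left(14 + 2 \left(-47\right)^{2} + 6 \left(-47\right)\right) = \left(- \frac{1}{3307} - \frac{56}{3}\right) + \left(14 + 2 \cdot 2209 - 282\right) = - \frac{185195}{9921} + \left(14 + 4418 - 282\right) = - \frac{185195}{9921} + 4150 = \frac{40986955}{9921}$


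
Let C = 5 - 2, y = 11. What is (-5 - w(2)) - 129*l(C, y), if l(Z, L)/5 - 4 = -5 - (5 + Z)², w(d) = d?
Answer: 41918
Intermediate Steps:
C = 3
l(Z, L) = -5 - 5*(5 + Z)² (l(Z, L) = 20 + 5*(-5 - (5 + Z)²) = 20 + (-25 - 5*(5 + Z)²) = -5 - 5*(5 + Z)²)
(-5 - w(2)) - 129*l(C, y) = (-5 - 1*2) - 129*(-5 - 5*(5 + 3)²) = (-5 - 2) - 129*(-5 - 5*8²) = -7 - 129*(-5 - 5*64) = -7 - 129*(-5 - 320) = -7 - 129*(-325) = -7 + 41925 = 41918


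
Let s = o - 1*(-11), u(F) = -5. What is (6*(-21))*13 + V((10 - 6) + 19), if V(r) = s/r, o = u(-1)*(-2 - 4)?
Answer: -37633/23 ≈ -1636.2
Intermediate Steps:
o = 30 (o = -5*(-2 - 4) = -5*(-6) = 30)
s = 41 (s = 30 - 1*(-11) = 30 + 11 = 41)
V(r) = 41/r
(6*(-21))*13 + V((10 - 6) + 19) = (6*(-21))*13 + 41/((10 - 6) + 19) = -126*13 + 41/(4 + 19) = -1638 + 41/23 = -37633/23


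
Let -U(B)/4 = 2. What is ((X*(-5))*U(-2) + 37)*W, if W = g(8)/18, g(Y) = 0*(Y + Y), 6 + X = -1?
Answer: 0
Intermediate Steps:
U(B) = -8 (U(B) = -4*2 = -8)
X = -7 (X = -6 - 1 = -7)
g(Y) = 0 (g(Y) = 0*(2*Y) = 0)
W = 0 (W = 0/18 = 0*(1/18) = 0)
((X*(-5))*U(-2) + 37)*W = (-7*(-5)*(-8) + 37)*0 = (35*(-8) + 37)*0 = (-280 + 37)*0 = -243*0 = 0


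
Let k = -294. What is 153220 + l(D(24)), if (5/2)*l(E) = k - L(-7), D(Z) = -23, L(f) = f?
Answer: 765526/5 ≈ 1.5311e+5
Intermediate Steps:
l(E) = -574/5 (l(E) = 2*(-294 - 1*(-7))/5 = 2*(-294 + 7)/5 = (2/5)*(-287) = -574/5)
153220 + l(D(24)) = 153220 - 574/5 = 765526/5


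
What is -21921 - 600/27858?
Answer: -101779303/4643 ≈ -21921.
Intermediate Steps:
-21921 - 600/27858 = -21921 - 600*1/27858 = -21921 - 100/4643 = -101779303/4643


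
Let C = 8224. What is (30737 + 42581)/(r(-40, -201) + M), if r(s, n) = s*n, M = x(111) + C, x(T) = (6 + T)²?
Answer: 10474/4279 ≈ 2.4478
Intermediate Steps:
M = 21913 (M = (6 + 111)² + 8224 = 117² + 8224 = 13689 + 8224 = 21913)
r(s, n) = n*s
(30737 + 42581)/(r(-40, -201) + M) = (30737 + 42581)/(-201*(-40) + 21913) = 73318/(8040 + 21913) = 73318/29953 = 73318*(1/29953) = 10474/4279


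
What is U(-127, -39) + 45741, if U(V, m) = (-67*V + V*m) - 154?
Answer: 59049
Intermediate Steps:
U(V, m) = -154 - 67*V + V*m
U(-127, -39) + 45741 = (-154 - 67*(-127) - 127*(-39)) + 45741 = (-154 + 8509 + 4953) + 45741 = 13308 + 45741 = 59049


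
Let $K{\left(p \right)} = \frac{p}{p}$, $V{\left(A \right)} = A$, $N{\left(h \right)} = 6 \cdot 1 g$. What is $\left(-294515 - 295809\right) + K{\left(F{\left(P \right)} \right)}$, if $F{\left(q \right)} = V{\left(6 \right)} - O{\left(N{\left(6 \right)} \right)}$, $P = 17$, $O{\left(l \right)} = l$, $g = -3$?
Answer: $-590323$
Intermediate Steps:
$N{\left(h \right)} = -18$ ($N{\left(h \right)} = 6 \cdot 1 \left(-3\right) = 6 \left(-3\right) = -18$)
$F{\left(q \right)} = 24$ ($F{\left(q \right)} = 6 - -18 = 6 + 18 = 24$)
$K{\left(p \right)} = 1$
$\left(-294515 - 295809\right) + K{\left(F{\left(P \right)} \right)} = \left(-294515 - 295809\right) + 1 = -590324 + 1 = -590323$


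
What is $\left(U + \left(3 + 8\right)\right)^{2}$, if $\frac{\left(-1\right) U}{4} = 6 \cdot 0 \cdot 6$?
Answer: $121$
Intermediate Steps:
$U = 0$ ($U = - 4 \cdot 6 \cdot 0 \cdot 6 = - 4 \cdot 0 \cdot 6 = \left(-4\right) 0 = 0$)
$\left(U + \left(3 + 8\right)\right)^{2} = \left(0 + \left(3 + 8\right)\right)^{2} = \left(0 + 11\right)^{2} = 11^{2} = 121$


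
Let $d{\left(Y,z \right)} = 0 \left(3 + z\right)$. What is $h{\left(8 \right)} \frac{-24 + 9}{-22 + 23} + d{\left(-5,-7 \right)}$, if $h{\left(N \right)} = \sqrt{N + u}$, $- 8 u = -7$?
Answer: $- \frac{15 \sqrt{142}}{4} \approx -44.686$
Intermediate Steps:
$u = \frac{7}{8}$ ($u = \left(- \frac{1}{8}\right) \left(-7\right) = \frac{7}{8} \approx 0.875$)
$h{\left(N \right)} = \sqrt{\frac{7}{8} + N}$ ($h{\left(N \right)} = \sqrt{N + \frac{7}{8}} = \sqrt{\frac{7}{8} + N}$)
$d{\left(Y,z \right)} = 0$
$h{\left(8 \right)} \frac{-24 + 9}{-22 + 23} + d{\left(-5,-7 \right)} = \frac{\sqrt{14 + 16 \cdot 8}}{4} \frac{-24 + 9}{-22 + 23} + 0 = \frac{\sqrt{14 + 128}}{4} \left(- \frac{15}{1}\right) + 0 = \frac{\sqrt{142}}{4} \left(\left(-15\right) 1\right) + 0 = \frac{\sqrt{142}}{4} \left(-15\right) + 0 = - \frac{15 \sqrt{142}}{4} + 0 = - \frac{15 \sqrt{142}}{4}$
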